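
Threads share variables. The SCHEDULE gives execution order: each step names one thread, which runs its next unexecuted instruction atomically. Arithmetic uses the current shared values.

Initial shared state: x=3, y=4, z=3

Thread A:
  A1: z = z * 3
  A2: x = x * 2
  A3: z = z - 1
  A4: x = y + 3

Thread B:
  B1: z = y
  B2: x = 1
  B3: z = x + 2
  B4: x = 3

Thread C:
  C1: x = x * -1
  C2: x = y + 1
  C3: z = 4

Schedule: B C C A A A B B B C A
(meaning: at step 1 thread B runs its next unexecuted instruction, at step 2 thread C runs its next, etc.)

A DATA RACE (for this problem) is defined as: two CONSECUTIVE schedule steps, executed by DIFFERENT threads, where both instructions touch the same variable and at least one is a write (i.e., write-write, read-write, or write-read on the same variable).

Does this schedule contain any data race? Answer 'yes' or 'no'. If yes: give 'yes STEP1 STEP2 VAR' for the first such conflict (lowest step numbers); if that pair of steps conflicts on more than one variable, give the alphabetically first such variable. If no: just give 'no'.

Answer: no

Derivation:
Steps 1,2: B(r=y,w=z) vs C(r=x,w=x). No conflict.
Steps 2,3: same thread (C). No race.
Steps 3,4: C(r=y,w=x) vs A(r=z,w=z). No conflict.
Steps 4,5: same thread (A). No race.
Steps 5,6: same thread (A). No race.
Steps 6,7: A(r=z,w=z) vs B(r=-,w=x). No conflict.
Steps 7,8: same thread (B). No race.
Steps 8,9: same thread (B). No race.
Steps 9,10: B(r=-,w=x) vs C(r=-,w=z). No conflict.
Steps 10,11: C(r=-,w=z) vs A(r=y,w=x). No conflict.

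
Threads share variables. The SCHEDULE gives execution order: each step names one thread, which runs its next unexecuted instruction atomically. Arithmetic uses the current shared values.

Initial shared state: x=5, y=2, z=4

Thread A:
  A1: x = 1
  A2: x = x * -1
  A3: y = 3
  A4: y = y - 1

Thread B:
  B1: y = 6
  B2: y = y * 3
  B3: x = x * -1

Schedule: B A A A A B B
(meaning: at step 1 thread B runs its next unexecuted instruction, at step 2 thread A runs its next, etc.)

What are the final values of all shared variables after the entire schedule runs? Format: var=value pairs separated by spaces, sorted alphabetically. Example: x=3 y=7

Step 1: thread B executes B1 (y = 6). Shared: x=5 y=6 z=4. PCs: A@0 B@1
Step 2: thread A executes A1 (x = 1). Shared: x=1 y=6 z=4. PCs: A@1 B@1
Step 3: thread A executes A2 (x = x * -1). Shared: x=-1 y=6 z=4. PCs: A@2 B@1
Step 4: thread A executes A3 (y = 3). Shared: x=-1 y=3 z=4. PCs: A@3 B@1
Step 5: thread A executes A4 (y = y - 1). Shared: x=-1 y=2 z=4. PCs: A@4 B@1
Step 6: thread B executes B2 (y = y * 3). Shared: x=-1 y=6 z=4. PCs: A@4 B@2
Step 7: thread B executes B3 (x = x * -1). Shared: x=1 y=6 z=4. PCs: A@4 B@3

Answer: x=1 y=6 z=4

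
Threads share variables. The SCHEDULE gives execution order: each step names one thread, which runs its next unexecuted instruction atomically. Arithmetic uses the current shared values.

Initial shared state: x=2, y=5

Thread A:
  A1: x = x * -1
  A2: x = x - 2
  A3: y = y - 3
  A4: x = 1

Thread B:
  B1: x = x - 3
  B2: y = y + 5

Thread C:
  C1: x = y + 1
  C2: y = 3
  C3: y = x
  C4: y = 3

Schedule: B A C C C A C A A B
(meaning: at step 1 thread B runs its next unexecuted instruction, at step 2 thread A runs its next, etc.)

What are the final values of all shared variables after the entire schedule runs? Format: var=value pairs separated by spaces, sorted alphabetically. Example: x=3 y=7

Answer: x=1 y=5

Derivation:
Step 1: thread B executes B1 (x = x - 3). Shared: x=-1 y=5. PCs: A@0 B@1 C@0
Step 2: thread A executes A1 (x = x * -1). Shared: x=1 y=5. PCs: A@1 B@1 C@0
Step 3: thread C executes C1 (x = y + 1). Shared: x=6 y=5. PCs: A@1 B@1 C@1
Step 4: thread C executes C2 (y = 3). Shared: x=6 y=3. PCs: A@1 B@1 C@2
Step 5: thread C executes C3 (y = x). Shared: x=6 y=6. PCs: A@1 B@1 C@3
Step 6: thread A executes A2 (x = x - 2). Shared: x=4 y=6. PCs: A@2 B@1 C@3
Step 7: thread C executes C4 (y = 3). Shared: x=4 y=3. PCs: A@2 B@1 C@4
Step 8: thread A executes A3 (y = y - 3). Shared: x=4 y=0. PCs: A@3 B@1 C@4
Step 9: thread A executes A4 (x = 1). Shared: x=1 y=0. PCs: A@4 B@1 C@4
Step 10: thread B executes B2 (y = y + 5). Shared: x=1 y=5. PCs: A@4 B@2 C@4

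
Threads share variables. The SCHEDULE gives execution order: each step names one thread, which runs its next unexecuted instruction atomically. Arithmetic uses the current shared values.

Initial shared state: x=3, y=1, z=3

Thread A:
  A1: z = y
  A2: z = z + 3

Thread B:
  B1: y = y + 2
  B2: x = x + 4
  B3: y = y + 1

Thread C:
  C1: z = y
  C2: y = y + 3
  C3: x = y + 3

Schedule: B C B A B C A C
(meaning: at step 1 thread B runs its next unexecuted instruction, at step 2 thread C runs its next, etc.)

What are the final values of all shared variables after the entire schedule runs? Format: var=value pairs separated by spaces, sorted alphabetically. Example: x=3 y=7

Step 1: thread B executes B1 (y = y + 2). Shared: x=3 y=3 z=3. PCs: A@0 B@1 C@0
Step 2: thread C executes C1 (z = y). Shared: x=3 y=3 z=3. PCs: A@0 B@1 C@1
Step 3: thread B executes B2 (x = x + 4). Shared: x=7 y=3 z=3. PCs: A@0 B@2 C@1
Step 4: thread A executes A1 (z = y). Shared: x=7 y=3 z=3. PCs: A@1 B@2 C@1
Step 5: thread B executes B3 (y = y + 1). Shared: x=7 y=4 z=3. PCs: A@1 B@3 C@1
Step 6: thread C executes C2 (y = y + 3). Shared: x=7 y=7 z=3. PCs: A@1 B@3 C@2
Step 7: thread A executes A2 (z = z + 3). Shared: x=7 y=7 z=6. PCs: A@2 B@3 C@2
Step 8: thread C executes C3 (x = y + 3). Shared: x=10 y=7 z=6. PCs: A@2 B@3 C@3

Answer: x=10 y=7 z=6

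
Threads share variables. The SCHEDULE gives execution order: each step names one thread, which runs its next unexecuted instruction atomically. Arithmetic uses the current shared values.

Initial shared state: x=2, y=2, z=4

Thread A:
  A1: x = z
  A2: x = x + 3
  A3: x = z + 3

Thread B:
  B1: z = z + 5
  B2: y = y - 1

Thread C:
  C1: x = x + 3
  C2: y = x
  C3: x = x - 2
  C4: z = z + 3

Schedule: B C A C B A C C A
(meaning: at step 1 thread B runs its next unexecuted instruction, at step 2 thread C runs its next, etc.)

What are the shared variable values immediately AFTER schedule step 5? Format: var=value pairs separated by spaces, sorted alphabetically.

Step 1: thread B executes B1 (z = z + 5). Shared: x=2 y=2 z=9. PCs: A@0 B@1 C@0
Step 2: thread C executes C1 (x = x + 3). Shared: x=5 y=2 z=9. PCs: A@0 B@1 C@1
Step 3: thread A executes A1 (x = z). Shared: x=9 y=2 z=9. PCs: A@1 B@1 C@1
Step 4: thread C executes C2 (y = x). Shared: x=9 y=9 z=9. PCs: A@1 B@1 C@2
Step 5: thread B executes B2 (y = y - 1). Shared: x=9 y=8 z=9. PCs: A@1 B@2 C@2

Answer: x=9 y=8 z=9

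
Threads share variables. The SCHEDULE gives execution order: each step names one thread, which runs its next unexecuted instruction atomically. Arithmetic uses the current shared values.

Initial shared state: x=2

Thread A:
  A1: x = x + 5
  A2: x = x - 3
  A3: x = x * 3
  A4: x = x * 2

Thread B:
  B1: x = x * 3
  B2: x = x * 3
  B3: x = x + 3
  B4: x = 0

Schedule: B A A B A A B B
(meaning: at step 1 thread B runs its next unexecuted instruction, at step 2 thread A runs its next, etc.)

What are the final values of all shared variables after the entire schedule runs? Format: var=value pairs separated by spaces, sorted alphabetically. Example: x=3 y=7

Step 1: thread B executes B1 (x = x * 3). Shared: x=6. PCs: A@0 B@1
Step 2: thread A executes A1 (x = x + 5). Shared: x=11. PCs: A@1 B@1
Step 3: thread A executes A2 (x = x - 3). Shared: x=8. PCs: A@2 B@1
Step 4: thread B executes B2 (x = x * 3). Shared: x=24. PCs: A@2 B@2
Step 5: thread A executes A3 (x = x * 3). Shared: x=72. PCs: A@3 B@2
Step 6: thread A executes A4 (x = x * 2). Shared: x=144. PCs: A@4 B@2
Step 7: thread B executes B3 (x = x + 3). Shared: x=147. PCs: A@4 B@3
Step 8: thread B executes B4 (x = 0). Shared: x=0. PCs: A@4 B@4

Answer: x=0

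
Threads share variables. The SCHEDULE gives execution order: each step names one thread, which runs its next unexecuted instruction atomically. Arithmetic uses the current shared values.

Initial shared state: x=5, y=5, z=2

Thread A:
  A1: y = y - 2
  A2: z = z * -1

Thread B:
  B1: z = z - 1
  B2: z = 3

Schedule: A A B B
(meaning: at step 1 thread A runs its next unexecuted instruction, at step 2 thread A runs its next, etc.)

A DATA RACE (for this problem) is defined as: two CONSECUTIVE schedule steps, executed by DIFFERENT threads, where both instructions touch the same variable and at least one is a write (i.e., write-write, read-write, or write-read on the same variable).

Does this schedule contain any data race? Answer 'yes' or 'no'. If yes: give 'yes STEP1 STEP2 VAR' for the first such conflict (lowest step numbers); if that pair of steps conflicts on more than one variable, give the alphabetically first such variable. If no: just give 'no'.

Steps 1,2: same thread (A). No race.
Steps 2,3: A(z = z * -1) vs B(z = z - 1). RACE on z (W-W).
Steps 3,4: same thread (B). No race.
First conflict at steps 2,3.

Answer: yes 2 3 z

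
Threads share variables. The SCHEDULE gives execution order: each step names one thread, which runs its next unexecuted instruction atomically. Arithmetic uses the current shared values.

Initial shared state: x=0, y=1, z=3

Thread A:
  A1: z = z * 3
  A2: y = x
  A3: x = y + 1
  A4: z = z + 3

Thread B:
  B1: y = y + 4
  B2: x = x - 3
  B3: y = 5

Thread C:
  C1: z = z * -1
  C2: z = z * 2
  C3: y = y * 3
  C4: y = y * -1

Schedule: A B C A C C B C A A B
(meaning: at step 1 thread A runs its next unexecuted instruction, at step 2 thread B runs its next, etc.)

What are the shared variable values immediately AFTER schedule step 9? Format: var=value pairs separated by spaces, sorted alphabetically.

Answer: x=1 y=0 z=-18

Derivation:
Step 1: thread A executes A1 (z = z * 3). Shared: x=0 y=1 z=9. PCs: A@1 B@0 C@0
Step 2: thread B executes B1 (y = y + 4). Shared: x=0 y=5 z=9. PCs: A@1 B@1 C@0
Step 3: thread C executes C1 (z = z * -1). Shared: x=0 y=5 z=-9. PCs: A@1 B@1 C@1
Step 4: thread A executes A2 (y = x). Shared: x=0 y=0 z=-9. PCs: A@2 B@1 C@1
Step 5: thread C executes C2 (z = z * 2). Shared: x=0 y=0 z=-18. PCs: A@2 B@1 C@2
Step 6: thread C executes C3 (y = y * 3). Shared: x=0 y=0 z=-18. PCs: A@2 B@1 C@3
Step 7: thread B executes B2 (x = x - 3). Shared: x=-3 y=0 z=-18. PCs: A@2 B@2 C@3
Step 8: thread C executes C4 (y = y * -1). Shared: x=-3 y=0 z=-18. PCs: A@2 B@2 C@4
Step 9: thread A executes A3 (x = y + 1). Shared: x=1 y=0 z=-18. PCs: A@3 B@2 C@4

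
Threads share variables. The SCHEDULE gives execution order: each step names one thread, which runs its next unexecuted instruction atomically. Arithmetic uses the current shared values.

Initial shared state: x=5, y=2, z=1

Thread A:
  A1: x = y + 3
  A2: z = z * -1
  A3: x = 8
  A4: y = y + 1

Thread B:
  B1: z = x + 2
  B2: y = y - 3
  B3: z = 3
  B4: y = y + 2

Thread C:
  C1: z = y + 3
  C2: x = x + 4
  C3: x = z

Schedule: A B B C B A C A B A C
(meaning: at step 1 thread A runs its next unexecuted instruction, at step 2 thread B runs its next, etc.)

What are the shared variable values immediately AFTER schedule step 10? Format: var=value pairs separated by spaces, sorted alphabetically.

Answer: x=8 y=2 z=-3

Derivation:
Step 1: thread A executes A1 (x = y + 3). Shared: x=5 y=2 z=1. PCs: A@1 B@0 C@0
Step 2: thread B executes B1 (z = x + 2). Shared: x=5 y=2 z=7. PCs: A@1 B@1 C@0
Step 3: thread B executes B2 (y = y - 3). Shared: x=5 y=-1 z=7. PCs: A@1 B@2 C@0
Step 4: thread C executes C1 (z = y + 3). Shared: x=5 y=-1 z=2. PCs: A@1 B@2 C@1
Step 5: thread B executes B3 (z = 3). Shared: x=5 y=-1 z=3. PCs: A@1 B@3 C@1
Step 6: thread A executes A2 (z = z * -1). Shared: x=5 y=-1 z=-3. PCs: A@2 B@3 C@1
Step 7: thread C executes C2 (x = x + 4). Shared: x=9 y=-1 z=-3. PCs: A@2 B@3 C@2
Step 8: thread A executes A3 (x = 8). Shared: x=8 y=-1 z=-3. PCs: A@3 B@3 C@2
Step 9: thread B executes B4 (y = y + 2). Shared: x=8 y=1 z=-3. PCs: A@3 B@4 C@2
Step 10: thread A executes A4 (y = y + 1). Shared: x=8 y=2 z=-3. PCs: A@4 B@4 C@2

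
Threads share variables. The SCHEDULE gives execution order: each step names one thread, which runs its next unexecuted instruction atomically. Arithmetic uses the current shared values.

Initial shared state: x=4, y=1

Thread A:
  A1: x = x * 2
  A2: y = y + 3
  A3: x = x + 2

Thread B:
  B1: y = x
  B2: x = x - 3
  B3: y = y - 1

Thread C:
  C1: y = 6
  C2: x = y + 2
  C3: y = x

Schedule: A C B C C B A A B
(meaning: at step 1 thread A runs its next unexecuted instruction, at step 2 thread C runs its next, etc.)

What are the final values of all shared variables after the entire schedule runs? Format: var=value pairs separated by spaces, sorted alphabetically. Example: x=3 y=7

Answer: x=9 y=12

Derivation:
Step 1: thread A executes A1 (x = x * 2). Shared: x=8 y=1. PCs: A@1 B@0 C@0
Step 2: thread C executes C1 (y = 6). Shared: x=8 y=6. PCs: A@1 B@0 C@1
Step 3: thread B executes B1 (y = x). Shared: x=8 y=8. PCs: A@1 B@1 C@1
Step 4: thread C executes C2 (x = y + 2). Shared: x=10 y=8. PCs: A@1 B@1 C@2
Step 5: thread C executes C3 (y = x). Shared: x=10 y=10. PCs: A@1 B@1 C@3
Step 6: thread B executes B2 (x = x - 3). Shared: x=7 y=10. PCs: A@1 B@2 C@3
Step 7: thread A executes A2 (y = y + 3). Shared: x=7 y=13. PCs: A@2 B@2 C@3
Step 8: thread A executes A3 (x = x + 2). Shared: x=9 y=13. PCs: A@3 B@2 C@3
Step 9: thread B executes B3 (y = y - 1). Shared: x=9 y=12. PCs: A@3 B@3 C@3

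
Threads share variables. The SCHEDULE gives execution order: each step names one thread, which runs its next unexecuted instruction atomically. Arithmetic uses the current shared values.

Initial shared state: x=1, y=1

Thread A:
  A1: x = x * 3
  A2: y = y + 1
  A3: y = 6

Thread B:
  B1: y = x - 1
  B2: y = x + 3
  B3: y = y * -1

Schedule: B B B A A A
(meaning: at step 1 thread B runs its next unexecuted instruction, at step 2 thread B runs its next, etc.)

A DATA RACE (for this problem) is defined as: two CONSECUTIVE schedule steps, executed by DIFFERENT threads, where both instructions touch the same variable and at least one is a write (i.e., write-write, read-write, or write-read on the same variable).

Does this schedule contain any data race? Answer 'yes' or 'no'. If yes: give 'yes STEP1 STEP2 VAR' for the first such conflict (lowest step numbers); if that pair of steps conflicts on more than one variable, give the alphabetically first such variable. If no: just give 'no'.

Steps 1,2: same thread (B). No race.
Steps 2,3: same thread (B). No race.
Steps 3,4: B(r=y,w=y) vs A(r=x,w=x). No conflict.
Steps 4,5: same thread (A). No race.
Steps 5,6: same thread (A). No race.

Answer: no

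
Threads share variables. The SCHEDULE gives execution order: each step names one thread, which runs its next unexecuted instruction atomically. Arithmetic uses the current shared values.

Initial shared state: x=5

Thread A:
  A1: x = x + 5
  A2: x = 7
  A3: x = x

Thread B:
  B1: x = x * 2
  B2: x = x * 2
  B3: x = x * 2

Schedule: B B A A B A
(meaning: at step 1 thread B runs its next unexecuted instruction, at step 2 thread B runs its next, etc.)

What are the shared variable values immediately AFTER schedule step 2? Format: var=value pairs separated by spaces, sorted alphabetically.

Step 1: thread B executes B1 (x = x * 2). Shared: x=10. PCs: A@0 B@1
Step 2: thread B executes B2 (x = x * 2). Shared: x=20. PCs: A@0 B@2

Answer: x=20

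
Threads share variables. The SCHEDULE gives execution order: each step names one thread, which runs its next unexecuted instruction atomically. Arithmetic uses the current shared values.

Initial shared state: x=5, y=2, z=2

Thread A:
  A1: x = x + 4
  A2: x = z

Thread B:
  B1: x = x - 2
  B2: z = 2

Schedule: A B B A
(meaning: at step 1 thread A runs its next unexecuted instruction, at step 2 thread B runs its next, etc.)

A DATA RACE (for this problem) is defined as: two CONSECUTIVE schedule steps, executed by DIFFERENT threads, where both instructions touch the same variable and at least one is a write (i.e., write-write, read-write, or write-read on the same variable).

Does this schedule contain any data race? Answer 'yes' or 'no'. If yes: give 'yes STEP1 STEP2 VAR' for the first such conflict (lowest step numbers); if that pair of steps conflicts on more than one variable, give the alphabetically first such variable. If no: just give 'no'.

Answer: yes 1 2 x

Derivation:
Steps 1,2: A(x = x + 4) vs B(x = x - 2). RACE on x (W-W).
Steps 2,3: same thread (B). No race.
Steps 3,4: B(z = 2) vs A(x = z). RACE on z (W-R).
First conflict at steps 1,2.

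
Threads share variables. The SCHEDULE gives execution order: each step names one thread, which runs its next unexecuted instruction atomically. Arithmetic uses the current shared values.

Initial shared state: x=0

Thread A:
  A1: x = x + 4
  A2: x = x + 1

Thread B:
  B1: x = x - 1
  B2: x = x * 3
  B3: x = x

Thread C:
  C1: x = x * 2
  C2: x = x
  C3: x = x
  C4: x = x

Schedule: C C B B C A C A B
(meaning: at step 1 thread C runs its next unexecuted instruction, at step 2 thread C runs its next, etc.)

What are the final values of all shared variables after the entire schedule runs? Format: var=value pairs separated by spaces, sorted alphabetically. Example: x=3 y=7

Step 1: thread C executes C1 (x = x * 2). Shared: x=0. PCs: A@0 B@0 C@1
Step 2: thread C executes C2 (x = x). Shared: x=0. PCs: A@0 B@0 C@2
Step 3: thread B executes B1 (x = x - 1). Shared: x=-1. PCs: A@0 B@1 C@2
Step 4: thread B executes B2 (x = x * 3). Shared: x=-3. PCs: A@0 B@2 C@2
Step 5: thread C executes C3 (x = x). Shared: x=-3. PCs: A@0 B@2 C@3
Step 6: thread A executes A1 (x = x + 4). Shared: x=1. PCs: A@1 B@2 C@3
Step 7: thread C executes C4 (x = x). Shared: x=1. PCs: A@1 B@2 C@4
Step 8: thread A executes A2 (x = x + 1). Shared: x=2. PCs: A@2 B@2 C@4
Step 9: thread B executes B3 (x = x). Shared: x=2. PCs: A@2 B@3 C@4

Answer: x=2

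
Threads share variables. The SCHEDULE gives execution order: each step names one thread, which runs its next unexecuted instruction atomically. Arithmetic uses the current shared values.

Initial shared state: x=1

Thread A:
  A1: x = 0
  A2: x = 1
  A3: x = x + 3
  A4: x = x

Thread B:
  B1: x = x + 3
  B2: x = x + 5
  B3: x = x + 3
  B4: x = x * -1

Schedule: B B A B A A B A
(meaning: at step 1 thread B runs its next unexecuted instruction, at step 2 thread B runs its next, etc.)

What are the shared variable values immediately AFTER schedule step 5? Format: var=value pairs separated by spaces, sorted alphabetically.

Step 1: thread B executes B1 (x = x + 3). Shared: x=4. PCs: A@0 B@1
Step 2: thread B executes B2 (x = x + 5). Shared: x=9. PCs: A@0 B@2
Step 3: thread A executes A1 (x = 0). Shared: x=0. PCs: A@1 B@2
Step 4: thread B executes B3 (x = x + 3). Shared: x=3. PCs: A@1 B@3
Step 5: thread A executes A2 (x = 1). Shared: x=1. PCs: A@2 B@3

Answer: x=1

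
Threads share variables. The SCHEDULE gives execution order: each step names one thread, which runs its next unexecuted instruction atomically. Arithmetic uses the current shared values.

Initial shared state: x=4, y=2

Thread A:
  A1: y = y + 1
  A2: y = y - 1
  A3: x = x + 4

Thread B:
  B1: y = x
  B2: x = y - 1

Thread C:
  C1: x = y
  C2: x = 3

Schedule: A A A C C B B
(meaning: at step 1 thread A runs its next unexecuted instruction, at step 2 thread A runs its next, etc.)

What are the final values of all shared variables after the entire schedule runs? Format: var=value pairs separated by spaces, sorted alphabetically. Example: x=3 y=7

Answer: x=2 y=3

Derivation:
Step 1: thread A executes A1 (y = y + 1). Shared: x=4 y=3. PCs: A@1 B@0 C@0
Step 2: thread A executes A2 (y = y - 1). Shared: x=4 y=2. PCs: A@2 B@0 C@0
Step 3: thread A executes A3 (x = x + 4). Shared: x=8 y=2. PCs: A@3 B@0 C@0
Step 4: thread C executes C1 (x = y). Shared: x=2 y=2. PCs: A@3 B@0 C@1
Step 5: thread C executes C2 (x = 3). Shared: x=3 y=2. PCs: A@3 B@0 C@2
Step 6: thread B executes B1 (y = x). Shared: x=3 y=3. PCs: A@3 B@1 C@2
Step 7: thread B executes B2 (x = y - 1). Shared: x=2 y=3. PCs: A@3 B@2 C@2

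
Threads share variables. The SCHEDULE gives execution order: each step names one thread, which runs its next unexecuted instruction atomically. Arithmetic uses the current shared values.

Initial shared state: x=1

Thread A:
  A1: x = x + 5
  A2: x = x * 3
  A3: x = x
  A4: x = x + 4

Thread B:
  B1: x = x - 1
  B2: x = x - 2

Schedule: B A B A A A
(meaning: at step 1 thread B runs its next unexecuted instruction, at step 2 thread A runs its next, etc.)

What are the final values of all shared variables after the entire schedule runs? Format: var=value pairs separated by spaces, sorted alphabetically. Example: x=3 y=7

Answer: x=13

Derivation:
Step 1: thread B executes B1 (x = x - 1). Shared: x=0. PCs: A@0 B@1
Step 2: thread A executes A1 (x = x + 5). Shared: x=5. PCs: A@1 B@1
Step 3: thread B executes B2 (x = x - 2). Shared: x=3. PCs: A@1 B@2
Step 4: thread A executes A2 (x = x * 3). Shared: x=9. PCs: A@2 B@2
Step 5: thread A executes A3 (x = x). Shared: x=9. PCs: A@3 B@2
Step 6: thread A executes A4 (x = x + 4). Shared: x=13. PCs: A@4 B@2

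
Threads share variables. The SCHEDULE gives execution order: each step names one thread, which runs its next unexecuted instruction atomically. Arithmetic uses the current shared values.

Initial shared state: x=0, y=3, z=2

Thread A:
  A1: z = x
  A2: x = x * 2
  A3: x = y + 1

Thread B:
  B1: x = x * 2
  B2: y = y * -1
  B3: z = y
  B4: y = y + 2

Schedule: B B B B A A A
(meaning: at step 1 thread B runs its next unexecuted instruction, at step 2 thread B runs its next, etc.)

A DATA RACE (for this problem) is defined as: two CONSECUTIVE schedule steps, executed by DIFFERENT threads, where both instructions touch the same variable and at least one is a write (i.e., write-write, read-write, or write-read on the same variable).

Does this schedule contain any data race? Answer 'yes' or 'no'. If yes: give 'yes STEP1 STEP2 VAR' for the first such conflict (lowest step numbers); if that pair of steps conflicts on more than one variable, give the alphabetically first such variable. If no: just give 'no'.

Answer: no

Derivation:
Steps 1,2: same thread (B). No race.
Steps 2,3: same thread (B). No race.
Steps 3,4: same thread (B). No race.
Steps 4,5: B(r=y,w=y) vs A(r=x,w=z). No conflict.
Steps 5,6: same thread (A). No race.
Steps 6,7: same thread (A). No race.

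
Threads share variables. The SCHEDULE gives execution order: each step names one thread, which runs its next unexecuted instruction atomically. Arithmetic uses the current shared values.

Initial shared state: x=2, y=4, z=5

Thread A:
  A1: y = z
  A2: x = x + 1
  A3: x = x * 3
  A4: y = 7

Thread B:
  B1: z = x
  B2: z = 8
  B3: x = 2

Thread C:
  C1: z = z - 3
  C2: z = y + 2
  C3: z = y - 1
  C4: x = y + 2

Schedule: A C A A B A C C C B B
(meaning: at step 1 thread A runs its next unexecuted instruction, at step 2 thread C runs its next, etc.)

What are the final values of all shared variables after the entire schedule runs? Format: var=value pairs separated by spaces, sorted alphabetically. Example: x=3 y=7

Answer: x=2 y=7 z=8

Derivation:
Step 1: thread A executes A1 (y = z). Shared: x=2 y=5 z=5. PCs: A@1 B@0 C@0
Step 2: thread C executes C1 (z = z - 3). Shared: x=2 y=5 z=2. PCs: A@1 B@0 C@1
Step 3: thread A executes A2 (x = x + 1). Shared: x=3 y=5 z=2. PCs: A@2 B@0 C@1
Step 4: thread A executes A3 (x = x * 3). Shared: x=9 y=5 z=2. PCs: A@3 B@0 C@1
Step 5: thread B executes B1 (z = x). Shared: x=9 y=5 z=9. PCs: A@3 B@1 C@1
Step 6: thread A executes A4 (y = 7). Shared: x=9 y=7 z=9. PCs: A@4 B@1 C@1
Step 7: thread C executes C2 (z = y + 2). Shared: x=9 y=7 z=9. PCs: A@4 B@1 C@2
Step 8: thread C executes C3 (z = y - 1). Shared: x=9 y=7 z=6. PCs: A@4 B@1 C@3
Step 9: thread C executes C4 (x = y + 2). Shared: x=9 y=7 z=6. PCs: A@4 B@1 C@4
Step 10: thread B executes B2 (z = 8). Shared: x=9 y=7 z=8. PCs: A@4 B@2 C@4
Step 11: thread B executes B3 (x = 2). Shared: x=2 y=7 z=8. PCs: A@4 B@3 C@4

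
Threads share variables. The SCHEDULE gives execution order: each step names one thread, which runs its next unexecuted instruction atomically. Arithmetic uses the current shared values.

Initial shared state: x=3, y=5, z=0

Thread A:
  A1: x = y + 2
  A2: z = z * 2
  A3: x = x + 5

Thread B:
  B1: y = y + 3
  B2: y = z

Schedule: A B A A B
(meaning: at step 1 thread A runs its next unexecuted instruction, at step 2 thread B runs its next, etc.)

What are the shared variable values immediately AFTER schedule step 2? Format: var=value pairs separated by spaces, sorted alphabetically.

Answer: x=7 y=8 z=0

Derivation:
Step 1: thread A executes A1 (x = y + 2). Shared: x=7 y=5 z=0. PCs: A@1 B@0
Step 2: thread B executes B1 (y = y + 3). Shared: x=7 y=8 z=0. PCs: A@1 B@1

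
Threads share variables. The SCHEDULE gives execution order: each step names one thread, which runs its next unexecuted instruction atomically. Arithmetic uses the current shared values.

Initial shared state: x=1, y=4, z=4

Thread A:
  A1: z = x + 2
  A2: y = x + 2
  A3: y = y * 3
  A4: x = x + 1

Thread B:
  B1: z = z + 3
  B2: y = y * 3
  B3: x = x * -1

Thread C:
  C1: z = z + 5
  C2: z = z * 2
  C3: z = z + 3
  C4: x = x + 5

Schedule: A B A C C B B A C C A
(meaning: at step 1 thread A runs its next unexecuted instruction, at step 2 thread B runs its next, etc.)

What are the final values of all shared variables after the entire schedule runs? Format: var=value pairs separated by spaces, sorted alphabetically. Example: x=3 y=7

Answer: x=5 y=27 z=25

Derivation:
Step 1: thread A executes A1 (z = x + 2). Shared: x=1 y=4 z=3. PCs: A@1 B@0 C@0
Step 2: thread B executes B1 (z = z + 3). Shared: x=1 y=4 z=6. PCs: A@1 B@1 C@0
Step 3: thread A executes A2 (y = x + 2). Shared: x=1 y=3 z=6. PCs: A@2 B@1 C@0
Step 4: thread C executes C1 (z = z + 5). Shared: x=1 y=3 z=11. PCs: A@2 B@1 C@1
Step 5: thread C executes C2 (z = z * 2). Shared: x=1 y=3 z=22. PCs: A@2 B@1 C@2
Step 6: thread B executes B2 (y = y * 3). Shared: x=1 y=9 z=22. PCs: A@2 B@2 C@2
Step 7: thread B executes B3 (x = x * -1). Shared: x=-1 y=9 z=22. PCs: A@2 B@3 C@2
Step 8: thread A executes A3 (y = y * 3). Shared: x=-1 y=27 z=22. PCs: A@3 B@3 C@2
Step 9: thread C executes C3 (z = z + 3). Shared: x=-1 y=27 z=25. PCs: A@3 B@3 C@3
Step 10: thread C executes C4 (x = x + 5). Shared: x=4 y=27 z=25. PCs: A@3 B@3 C@4
Step 11: thread A executes A4 (x = x + 1). Shared: x=5 y=27 z=25. PCs: A@4 B@3 C@4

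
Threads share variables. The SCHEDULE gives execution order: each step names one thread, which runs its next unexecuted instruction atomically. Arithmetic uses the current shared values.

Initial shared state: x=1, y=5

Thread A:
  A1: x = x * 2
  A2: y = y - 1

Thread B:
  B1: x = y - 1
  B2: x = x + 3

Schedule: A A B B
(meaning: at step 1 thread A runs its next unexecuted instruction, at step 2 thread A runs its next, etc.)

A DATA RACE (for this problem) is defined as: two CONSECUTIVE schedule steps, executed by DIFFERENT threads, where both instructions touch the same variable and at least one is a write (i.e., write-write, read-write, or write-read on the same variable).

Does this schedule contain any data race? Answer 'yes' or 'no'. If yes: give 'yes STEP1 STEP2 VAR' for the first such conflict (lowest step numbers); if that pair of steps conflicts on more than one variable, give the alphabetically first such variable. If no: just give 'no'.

Answer: yes 2 3 y

Derivation:
Steps 1,2: same thread (A). No race.
Steps 2,3: A(y = y - 1) vs B(x = y - 1). RACE on y (W-R).
Steps 3,4: same thread (B). No race.
First conflict at steps 2,3.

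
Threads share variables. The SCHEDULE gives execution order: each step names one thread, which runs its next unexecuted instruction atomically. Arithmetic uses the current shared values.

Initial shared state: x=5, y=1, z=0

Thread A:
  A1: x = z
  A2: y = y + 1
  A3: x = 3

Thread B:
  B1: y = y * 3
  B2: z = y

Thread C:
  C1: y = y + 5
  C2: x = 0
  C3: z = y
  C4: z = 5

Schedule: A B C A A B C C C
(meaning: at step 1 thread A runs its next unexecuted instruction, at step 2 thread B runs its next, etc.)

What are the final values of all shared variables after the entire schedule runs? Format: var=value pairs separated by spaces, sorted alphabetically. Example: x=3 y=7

Answer: x=0 y=9 z=5

Derivation:
Step 1: thread A executes A1 (x = z). Shared: x=0 y=1 z=0. PCs: A@1 B@0 C@0
Step 2: thread B executes B1 (y = y * 3). Shared: x=0 y=3 z=0. PCs: A@1 B@1 C@0
Step 3: thread C executes C1 (y = y + 5). Shared: x=0 y=8 z=0. PCs: A@1 B@1 C@1
Step 4: thread A executes A2 (y = y + 1). Shared: x=0 y=9 z=0. PCs: A@2 B@1 C@1
Step 5: thread A executes A3 (x = 3). Shared: x=3 y=9 z=0. PCs: A@3 B@1 C@1
Step 6: thread B executes B2 (z = y). Shared: x=3 y=9 z=9. PCs: A@3 B@2 C@1
Step 7: thread C executes C2 (x = 0). Shared: x=0 y=9 z=9. PCs: A@3 B@2 C@2
Step 8: thread C executes C3 (z = y). Shared: x=0 y=9 z=9. PCs: A@3 B@2 C@3
Step 9: thread C executes C4 (z = 5). Shared: x=0 y=9 z=5. PCs: A@3 B@2 C@4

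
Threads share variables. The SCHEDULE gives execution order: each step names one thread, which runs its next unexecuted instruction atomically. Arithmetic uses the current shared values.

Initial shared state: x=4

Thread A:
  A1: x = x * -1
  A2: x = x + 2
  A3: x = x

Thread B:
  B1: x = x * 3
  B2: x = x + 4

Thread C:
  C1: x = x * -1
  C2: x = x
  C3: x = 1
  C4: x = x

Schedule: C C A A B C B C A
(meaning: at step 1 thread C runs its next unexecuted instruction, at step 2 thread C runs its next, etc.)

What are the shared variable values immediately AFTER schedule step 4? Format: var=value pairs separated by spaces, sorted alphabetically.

Answer: x=6

Derivation:
Step 1: thread C executes C1 (x = x * -1). Shared: x=-4. PCs: A@0 B@0 C@1
Step 2: thread C executes C2 (x = x). Shared: x=-4. PCs: A@0 B@0 C@2
Step 3: thread A executes A1 (x = x * -1). Shared: x=4. PCs: A@1 B@0 C@2
Step 4: thread A executes A2 (x = x + 2). Shared: x=6. PCs: A@2 B@0 C@2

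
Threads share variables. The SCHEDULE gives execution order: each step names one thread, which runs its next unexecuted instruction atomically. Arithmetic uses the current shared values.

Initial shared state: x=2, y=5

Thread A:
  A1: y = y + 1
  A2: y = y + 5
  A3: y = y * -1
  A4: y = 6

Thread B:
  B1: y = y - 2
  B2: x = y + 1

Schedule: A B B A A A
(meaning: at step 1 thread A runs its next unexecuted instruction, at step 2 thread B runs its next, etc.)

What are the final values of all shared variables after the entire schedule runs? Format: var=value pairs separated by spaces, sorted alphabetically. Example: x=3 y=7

Answer: x=5 y=6

Derivation:
Step 1: thread A executes A1 (y = y + 1). Shared: x=2 y=6. PCs: A@1 B@0
Step 2: thread B executes B1 (y = y - 2). Shared: x=2 y=4. PCs: A@1 B@1
Step 3: thread B executes B2 (x = y + 1). Shared: x=5 y=4. PCs: A@1 B@2
Step 4: thread A executes A2 (y = y + 5). Shared: x=5 y=9. PCs: A@2 B@2
Step 5: thread A executes A3 (y = y * -1). Shared: x=5 y=-9. PCs: A@3 B@2
Step 6: thread A executes A4 (y = 6). Shared: x=5 y=6. PCs: A@4 B@2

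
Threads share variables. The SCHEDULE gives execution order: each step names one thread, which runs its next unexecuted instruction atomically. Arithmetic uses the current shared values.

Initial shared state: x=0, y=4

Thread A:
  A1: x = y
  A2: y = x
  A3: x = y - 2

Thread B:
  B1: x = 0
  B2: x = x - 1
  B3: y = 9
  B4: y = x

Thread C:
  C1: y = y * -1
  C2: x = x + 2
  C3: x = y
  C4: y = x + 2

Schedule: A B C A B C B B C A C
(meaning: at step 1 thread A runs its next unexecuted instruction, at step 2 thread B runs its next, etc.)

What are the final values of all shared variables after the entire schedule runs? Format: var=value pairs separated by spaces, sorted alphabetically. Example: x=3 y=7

Answer: x=-1 y=1

Derivation:
Step 1: thread A executes A1 (x = y). Shared: x=4 y=4. PCs: A@1 B@0 C@0
Step 2: thread B executes B1 (x = 0). Shared: x=0 y=4. PCs: A@1 B@1 C@0
Step 3: thread C executes C1 (y = y * -1). Shared: x=0 y=-4. PCs: A@1 B@1 C@1
Step 4: thread A executes A2 (y = x). Shared: x=0 y=0. PCs: A@2 B@1 C@1
Step 5: thread B executes B2 (x = x - 1). Shared: x=-1 y=0. PCs: A@2 B@2 C@1
Step 6: thread C executes C2 (x = x + 2). Shared: x=1 y=0. PCs: A@2 B@2 C@2
Step 7: thread B executes B3 (y = 9). Shared: x=1 y=9. PCs: A@2 B@3 C@2
Step 8: thread B executes B4 (y = x). Shared: x=1 y=1. PCs: A@2 B@4 C@2
Step 9: thread C executes C3 (x = y). Shared: x=1 y=1. PCs: A@2 B@4 C@3
Step 10: thread A executes A3 (x = y - 2). Shared: x=-1 y=1. PCs: A@3 B@4 C@3
Step 11: thread C executes C4 (y = x + 2). Shared: x=-1 y=1. PCs: A@3 B@4 C@4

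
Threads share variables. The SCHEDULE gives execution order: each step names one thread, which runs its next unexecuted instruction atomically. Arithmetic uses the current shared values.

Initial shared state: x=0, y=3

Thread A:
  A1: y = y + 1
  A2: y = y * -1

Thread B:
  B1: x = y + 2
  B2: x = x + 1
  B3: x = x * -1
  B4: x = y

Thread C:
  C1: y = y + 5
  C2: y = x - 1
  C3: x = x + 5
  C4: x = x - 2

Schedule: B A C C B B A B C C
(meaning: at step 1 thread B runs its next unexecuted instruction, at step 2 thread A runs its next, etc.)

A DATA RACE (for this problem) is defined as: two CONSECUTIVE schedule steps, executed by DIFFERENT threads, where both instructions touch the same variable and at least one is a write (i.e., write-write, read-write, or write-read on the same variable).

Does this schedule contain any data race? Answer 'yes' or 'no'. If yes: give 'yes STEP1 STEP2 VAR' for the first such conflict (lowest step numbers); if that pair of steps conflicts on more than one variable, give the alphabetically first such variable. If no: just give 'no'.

Steps 1,2: B(x = y + 2) vs A(y = y + 1). RACE on y (R-W).
Steps 2,3: A(y = y + 1) vs C(y = y + 5). RACE on y (W-W).
Steps 3,4: same thread (C). No race.
Steps 4,5: C(y = x - 1) vs B(x = x + 1). RACE on x (R-W).
Steps 5,6: same thread (B). No race.
Steps 6,7: B(r=x,w=x) vs A(r=y,w=y). No conflict.
Steps 7,8: A(y = y * -1) vs B(x = y). RACE on y (W-R).
Steps 8,9: B(x = y) vs C(x = x + 5). RACE on x (W-W).
Steps 9,10: same thread (C). No race.
First conflict at steps 1,2.

Answer: yes 1 2 y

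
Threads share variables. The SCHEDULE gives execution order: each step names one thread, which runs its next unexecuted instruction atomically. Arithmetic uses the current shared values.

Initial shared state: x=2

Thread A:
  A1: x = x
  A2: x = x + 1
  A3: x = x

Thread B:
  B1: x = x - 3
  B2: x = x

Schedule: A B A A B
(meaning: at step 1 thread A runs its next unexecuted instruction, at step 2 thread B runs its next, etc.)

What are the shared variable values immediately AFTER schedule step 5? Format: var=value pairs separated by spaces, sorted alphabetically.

Answer: x=0

Derivation:
Step 1: thread A executes A1 (x = x). Shared: x=2. PCs: A@1 B@0
Step 2: thread B executes B1 (x = x - 3). Shared: x=-1. PCs: A@1 B@1
Step 3: thread A executes A2 (x = x + 1). Shared: x=0. PCs: A@2 B@1
Step 4: thread A executes A3 (x = x). Shared: x=0. PCs: A@3 B@1
Step 5: thread B executes B2 (x = x). Shared: x=0. PCs: A@3 B@2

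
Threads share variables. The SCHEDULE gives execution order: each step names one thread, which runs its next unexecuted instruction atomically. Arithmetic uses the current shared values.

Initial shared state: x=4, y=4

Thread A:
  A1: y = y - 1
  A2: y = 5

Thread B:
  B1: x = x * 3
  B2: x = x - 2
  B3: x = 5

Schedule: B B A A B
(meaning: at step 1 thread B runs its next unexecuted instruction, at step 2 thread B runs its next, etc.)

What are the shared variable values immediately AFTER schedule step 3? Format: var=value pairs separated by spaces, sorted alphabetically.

Answer: x=10 y=3

Derivation:
Step 1: thread B executes B1 (x = x * 3). Shared: x=12 y=4. PCs: A@0 B@1
Step 2: thread B executes B2 (x = x - 2). Shared: x=10 y=4. PCs: A@0 B@2
Step 3: thread A executes A1 (y = y - 1). Shared: x=10 y=3. PCs: A@1 B@2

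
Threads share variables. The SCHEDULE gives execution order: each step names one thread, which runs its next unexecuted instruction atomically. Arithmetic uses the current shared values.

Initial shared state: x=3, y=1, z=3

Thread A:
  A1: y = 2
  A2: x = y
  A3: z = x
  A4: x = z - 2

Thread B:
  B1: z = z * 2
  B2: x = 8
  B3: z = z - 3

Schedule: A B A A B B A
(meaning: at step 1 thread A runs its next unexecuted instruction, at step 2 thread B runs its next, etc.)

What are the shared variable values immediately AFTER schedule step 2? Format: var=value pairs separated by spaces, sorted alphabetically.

Step 1: thread A executes A1 (y = 2). Shared: x=3 y=2 z=3. PCs: A@1 B@0
Step 2: thread B executes B1 (z = z * 2). Shared: x=3 y=2 z=6. PCs: A@1 B@1

Answer: x=3 y=2 z=6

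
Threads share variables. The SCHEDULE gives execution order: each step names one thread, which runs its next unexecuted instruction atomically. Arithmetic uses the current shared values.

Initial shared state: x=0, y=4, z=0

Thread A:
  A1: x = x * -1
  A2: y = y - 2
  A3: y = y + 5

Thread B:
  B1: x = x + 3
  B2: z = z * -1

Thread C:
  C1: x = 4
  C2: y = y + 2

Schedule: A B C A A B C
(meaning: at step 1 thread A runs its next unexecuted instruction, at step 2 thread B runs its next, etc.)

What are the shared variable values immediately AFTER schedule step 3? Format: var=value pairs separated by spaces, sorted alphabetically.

Answer: x=4 y=4 z=0

Derivation:
Step 1: thread A executes A1 (x = x * -1). Shared: x=0 y=4 z=0. PCs: A@1 B@0 C@0
Step 2: thread B executes B1 (x = x + 3). Shared: x=3 y=4 z=0. PCs: A@1 B@1 C@0
Step 3: thread C executes C1 (x = 4). Shared: x=4 y=4 z=0. PCs: A@1 B@1 C@1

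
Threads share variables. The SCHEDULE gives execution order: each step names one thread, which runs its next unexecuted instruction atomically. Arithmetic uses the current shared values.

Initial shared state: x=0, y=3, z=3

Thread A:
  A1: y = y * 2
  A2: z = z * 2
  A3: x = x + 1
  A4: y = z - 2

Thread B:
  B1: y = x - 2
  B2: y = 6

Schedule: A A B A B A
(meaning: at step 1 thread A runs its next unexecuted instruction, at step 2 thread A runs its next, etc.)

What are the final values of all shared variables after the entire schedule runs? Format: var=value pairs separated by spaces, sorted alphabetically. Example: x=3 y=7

Step 1: thread A executes A1 (y = y * 2). Shared: x=0 y=6 z=3. PCs: A@1 B@0
Step 2: thread A executes A2 (z = z * 2). Shared: x=0 y=6 z=6. PCs: A@2 B@0
Step 3: thread B executes B1 (y = x - 2). Shared: x=0 y=-2 z=6. PCs: A@2 B@1
Step 4: thread A executes A3 (x = x + 1). Shared: x=1 y=-2 z=6. PCs: A@3 B@1
Step 5: thread B executes B2 (y = 6). Shared: x=1 y=6 z=6. PCs: A@3 B@2
Step 6: thread A executes A4 (y = z - 2). Shared: x=1 y=4 z=6. PCs: A@4 B@2

Answer: x=1 y=4 z=6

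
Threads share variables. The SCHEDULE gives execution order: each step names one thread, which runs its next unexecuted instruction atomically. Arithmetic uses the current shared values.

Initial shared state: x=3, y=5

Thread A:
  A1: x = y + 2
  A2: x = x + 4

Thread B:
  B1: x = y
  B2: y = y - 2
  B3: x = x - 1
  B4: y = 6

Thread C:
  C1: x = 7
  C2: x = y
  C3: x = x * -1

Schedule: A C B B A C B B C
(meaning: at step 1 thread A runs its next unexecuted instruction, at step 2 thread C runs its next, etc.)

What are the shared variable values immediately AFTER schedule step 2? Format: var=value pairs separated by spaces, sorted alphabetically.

Answer: x=7 y=5

Derivation:
Step 1: thread A executes A1 (x = y + 2). Shared: x=7 y=5. PCs: A@1 B@0 C@0
Step 2: thread C executes C1 (x = 7). Shared: x=7 y=5. PCs: A@1 B@0 C@1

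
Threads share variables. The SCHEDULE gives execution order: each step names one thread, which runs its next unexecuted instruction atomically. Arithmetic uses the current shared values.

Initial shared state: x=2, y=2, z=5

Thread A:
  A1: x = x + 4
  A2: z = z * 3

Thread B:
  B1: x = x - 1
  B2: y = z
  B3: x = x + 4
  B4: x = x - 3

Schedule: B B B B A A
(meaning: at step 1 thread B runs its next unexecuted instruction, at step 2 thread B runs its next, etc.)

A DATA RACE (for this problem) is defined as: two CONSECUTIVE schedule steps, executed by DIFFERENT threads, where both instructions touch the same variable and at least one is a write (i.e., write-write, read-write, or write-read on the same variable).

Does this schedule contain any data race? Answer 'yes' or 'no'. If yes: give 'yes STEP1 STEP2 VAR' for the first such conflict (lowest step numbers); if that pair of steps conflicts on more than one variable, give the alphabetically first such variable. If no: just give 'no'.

Answer: yes 4 5 x

Derivation:
Steps 1,2: same thread (B). No race.
Steps 2,3: same thread (B). No race.
Steps 3,4: same thread (B). No race.
Steps 4,5: B(x = x - 3) vs A(x = x + 4). RACE on x (W-W).
Steps 5,6: same thread (A). No race.
First conflict at steps 4,5.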